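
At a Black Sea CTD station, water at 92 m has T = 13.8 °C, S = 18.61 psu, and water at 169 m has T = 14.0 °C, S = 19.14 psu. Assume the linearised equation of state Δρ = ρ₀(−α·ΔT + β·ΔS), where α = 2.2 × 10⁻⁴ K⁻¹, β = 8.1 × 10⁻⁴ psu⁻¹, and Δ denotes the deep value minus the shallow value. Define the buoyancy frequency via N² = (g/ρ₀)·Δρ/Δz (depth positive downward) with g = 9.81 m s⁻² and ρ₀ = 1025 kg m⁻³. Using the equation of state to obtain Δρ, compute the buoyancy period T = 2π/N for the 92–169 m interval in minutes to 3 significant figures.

ΔT = +0.2 K, ΔS = +0.53 psu (deep − shallow).
Δρ/ρ₀ = −αΔT + βΔS = -4.40 × 10⁻⁵ + 4.293 × 10⁻⁴ = 3.853 × 10⁻⁴, so Δρ ≈ 0.3949 kg m⁻³.
N² = (g/ρ₀)·Δρ/Δz = g·(Δρ/ρ₀)/Δz = 9.81 × 3.853 × 10⁻⁴ / 77 = 4.9088 × 10⁻⁵ s⁻².
N = √(4.9088 × 10⁻⁵) = 7.0063 × 10⁻³ rad s⁻¹ → T = 2π/N = 896.79 s = 14.946 min ≈ 14.9 min.

14.9 min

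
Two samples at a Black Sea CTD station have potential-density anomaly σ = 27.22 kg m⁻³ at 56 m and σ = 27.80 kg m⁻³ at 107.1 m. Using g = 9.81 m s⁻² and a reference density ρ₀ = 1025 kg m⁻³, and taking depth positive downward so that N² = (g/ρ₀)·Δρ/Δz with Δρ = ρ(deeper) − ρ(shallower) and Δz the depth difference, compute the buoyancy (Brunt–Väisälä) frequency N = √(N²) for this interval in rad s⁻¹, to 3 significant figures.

0.0104 rad s⁻¹

Δρ = 1027.80 − 1027.22 = 0.58 kg m⁻³ over Δz = 107.1 − 56 = 51.1 m.
N² = (9.81/1025) × (0.58/51.1) = 1.0863 × 10⁻⁴ s⁻².
N = √(1.0863 × 10⁻⁴) = 0.010423 rad s⁻¹ ≈ 0.0104 rad s⁻¹.
N² > 0, so the interval is statically stable.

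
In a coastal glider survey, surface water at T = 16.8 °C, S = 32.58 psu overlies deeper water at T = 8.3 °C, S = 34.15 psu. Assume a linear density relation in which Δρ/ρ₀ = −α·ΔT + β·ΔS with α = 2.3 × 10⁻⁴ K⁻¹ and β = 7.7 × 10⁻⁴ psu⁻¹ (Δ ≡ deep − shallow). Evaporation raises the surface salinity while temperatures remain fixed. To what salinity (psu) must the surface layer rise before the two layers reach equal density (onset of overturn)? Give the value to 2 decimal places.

Neutral buoyancy requires −α(T_deep − T_surf) + β(S_deep − S_surf′) = 0.
S_surf′ = S_deep − (α/β)·ΔT = 34.15 − (2.3 × 10⁻⁴/7.7 × 10⁻⁴)·(-8.5) = 36.6890 psu.
Increase required: 36.6890 − 32.58 = 4.1090 psu.

36.69 psu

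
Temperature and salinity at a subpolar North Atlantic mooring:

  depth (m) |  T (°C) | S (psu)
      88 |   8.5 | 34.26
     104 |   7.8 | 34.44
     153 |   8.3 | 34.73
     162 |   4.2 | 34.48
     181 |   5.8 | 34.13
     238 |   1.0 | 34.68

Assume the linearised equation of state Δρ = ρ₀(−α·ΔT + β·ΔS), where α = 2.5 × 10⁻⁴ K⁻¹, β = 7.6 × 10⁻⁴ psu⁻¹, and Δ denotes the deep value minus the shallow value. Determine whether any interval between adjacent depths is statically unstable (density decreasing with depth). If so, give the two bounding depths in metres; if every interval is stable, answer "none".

162–181 m

Evaluate Δρ/ρ₀ = −αΔT + βΔS across each adjacent pair:
  88–104 m: −αΔT+βΔS = −(2.5 × 10⁻⁴)(-0.7)+(7.6 × 10⁻⁴)(+0.18) = 3.1 × 10⁻⁴ → stable
  104–153 m: −αΔT+βΔS = −(2.5 × 10⁻⁴)(+0.5)+(7.6 × 10⁻⁴)(+0.29) = 9.5 × 10⁻⁵ → stable
  153–162 m: −αΔT+βΔS = −(2.5 × 10⁻⁴)(-4.1)+(7.6 × 10⁻⁴)(-0.25) = 8.3 × 10⁻⁴ → stable
  162–181 m: −αΔT+βΔS = −(2.5 × 10⁻⁴)(+1.6)+(7.6 × 10⁻⁴)(-0.35) = -6.7 × 10⁻⁴ → UNSTABLE
  181–238 m: −αΔT+βΔS = −(2.5 × 10⁻⁴)(-4.8)+(7.6 × 10⁻⁴)(+0.55) = 1.6 × 10⁻³ → stable
The 162–181 m interval has Δρ < 0: lighter water underlies denser water.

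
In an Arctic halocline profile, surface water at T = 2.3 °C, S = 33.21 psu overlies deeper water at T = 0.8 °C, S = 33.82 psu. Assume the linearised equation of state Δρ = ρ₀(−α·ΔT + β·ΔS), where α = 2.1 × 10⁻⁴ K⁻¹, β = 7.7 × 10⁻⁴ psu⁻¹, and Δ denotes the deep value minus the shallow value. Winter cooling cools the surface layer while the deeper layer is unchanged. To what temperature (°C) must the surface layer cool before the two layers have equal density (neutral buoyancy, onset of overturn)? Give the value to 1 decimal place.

Neutral buoyancy requires Δρ = 0, i.e. −α(T_deep − T_surf′) + β(S_deep − S_surf) = 0.
T_surf′ = T_deep − (β/α)·ΔS = 0.8 − (7.7 × 10⁻⁴/2.1 × 10⁻⁴)·(+0.61) = -1.437 °C.
Cooling required: 2.3 − (-1.437) = 3.737 °C.

-1.4 °C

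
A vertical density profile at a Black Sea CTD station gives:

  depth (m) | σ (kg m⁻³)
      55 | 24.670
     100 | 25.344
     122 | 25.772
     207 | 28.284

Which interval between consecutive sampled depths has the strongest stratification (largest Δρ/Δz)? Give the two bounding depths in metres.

Compute the density gradient over each adjacent pair:
  55–100 m: Δρ/Δz = 0.674/45 = 0.015 kg m⁻⁴
  100–122 m: Δρ/Δz = 0.428/22 = 0.019 kg m⁻⁴
  122–207 m: Δρ/Δz = 2.512/85 = 0.030 kg m⁻⁴
The largest gradient is in the 122–207 m interval — the pycnocline.

122–207 m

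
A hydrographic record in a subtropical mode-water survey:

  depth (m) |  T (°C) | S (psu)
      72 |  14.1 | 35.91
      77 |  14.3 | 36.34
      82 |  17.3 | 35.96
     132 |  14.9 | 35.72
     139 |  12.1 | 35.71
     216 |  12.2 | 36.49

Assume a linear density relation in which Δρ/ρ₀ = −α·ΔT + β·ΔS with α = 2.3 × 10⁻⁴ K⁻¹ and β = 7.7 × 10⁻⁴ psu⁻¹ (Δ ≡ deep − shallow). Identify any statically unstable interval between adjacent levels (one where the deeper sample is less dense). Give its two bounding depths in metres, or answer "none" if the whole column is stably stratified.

Evaluate Δρ/ρ₀ = −αΔT + βΔS across each adjacent pair:
  72–77 m: −αΔT+βΔS = −(2.3 × 10⁻⁴)(+0.2)+(7.7 × 10⁻⁴)(+0.43) = 2.9 × 10⁻⁴ → stable
  77–82 m: −αΔT+βΔS = −(2.3 × 10⁻⁴)(+3.0)+(7.7 × 10⁻⁴)(-0.38) = -9.8 × 10⁻⁴ → UNSTABLE
  82–132 m: −αΔT+βΔS = −(2.3 × 10⁻⁴)(-2.4)+(7.7 × 10⁻⁴)(-0.24) = 3.7 × 10⁻⁴ → stable
  132–139 m: −αΔT+βΔS = −(2.3 × 10⁻⁴)(-2.8)+(7.7 × 10⁻⁴)(-0.01) = 6.4 × 10⁻⁴ → stable
  139–216 m: −αΔT+βΔS = −(2.3 × 10⁻⁴)(+0.1)+(7.7 × 10⁻⁴)(+0.78) = 5.8 × 10⁻⁴ → stable
The 77–82 m interval has Δρ < 0: lighter water underlies denser water.

77–82 m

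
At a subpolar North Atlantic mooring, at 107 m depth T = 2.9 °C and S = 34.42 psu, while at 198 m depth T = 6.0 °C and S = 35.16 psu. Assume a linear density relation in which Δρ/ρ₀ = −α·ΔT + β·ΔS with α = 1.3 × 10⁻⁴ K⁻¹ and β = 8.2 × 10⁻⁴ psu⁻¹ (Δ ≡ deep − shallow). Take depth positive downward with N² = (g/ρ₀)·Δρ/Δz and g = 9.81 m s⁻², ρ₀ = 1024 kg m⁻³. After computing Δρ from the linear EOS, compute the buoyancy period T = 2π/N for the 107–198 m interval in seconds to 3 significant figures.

1.34 × 10³ s

ΔT = +3.1 K, ΔS = +0.74 psu (deep − shallow).
Δρ/ρ₀ = −αΔT + βΔS = -4.03 × 10⁻⁴ + 6.068 × 10⁻⁴ = 2.038 × 10⁻⁴, so Δρ ≈ 0.2087 kg m⁻³.
N² = (g/ρ₀)·Δρ/Δz = g·(Δρ/ρ₀)/Δz = 9.81 × 2.038 × 10⁻⁴ / 91 = 2.1970 × 10⁻⁵ s⁻².
N = √(2.1970 × 10⁻⁵) = 4.6872 × 10⁻³ rad s⁻¹ → T = 2π/N = 1.3405 × 10³ s ≈ 1.34 × 10³ s.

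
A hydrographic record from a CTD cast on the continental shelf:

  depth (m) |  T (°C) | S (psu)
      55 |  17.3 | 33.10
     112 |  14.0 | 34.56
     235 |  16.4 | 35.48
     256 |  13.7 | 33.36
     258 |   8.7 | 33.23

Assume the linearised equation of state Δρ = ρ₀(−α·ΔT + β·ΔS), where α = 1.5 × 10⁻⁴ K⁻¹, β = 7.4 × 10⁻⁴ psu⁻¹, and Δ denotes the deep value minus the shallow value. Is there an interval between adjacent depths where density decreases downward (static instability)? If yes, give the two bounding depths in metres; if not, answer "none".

Evaluate Δρ/ρ₀ = −αΔT + βΔS across each adjacent pair:
  55–112 m: −αΔT+βΔS = −(1.5 × 10⁻⁴)(-3.3)+(7.4 × 10⁻⁴)(+1.46) = 1.6 × 10⁻³ → stable
  112–235 m: −αΔT+βΔS = −(1.5 × 10⁻⁴)(+2.4)+(7.4 × 10⁻⁴)(+0.92) = 3.2 × 10⁻⁴ → stable
  235–256 m: −αΔT+βΔS = −(1.5 × 10⁻⁴)(-2.7)+(7.4 × 10⁻⁴)(-2.12) = -1.2 × 10⁻³ → UNSTABLE
  256–258 m: −αΔT+βΔS = −(1.5 × 10⁻⁴)(-5.0)+(7.4 × 10⁻⁴)(-0.13) = 6.5 × 10⁻⁴ → stable
The 235–256 m interval has Δρ < 0: lighter water underlies denser water.

235–256 m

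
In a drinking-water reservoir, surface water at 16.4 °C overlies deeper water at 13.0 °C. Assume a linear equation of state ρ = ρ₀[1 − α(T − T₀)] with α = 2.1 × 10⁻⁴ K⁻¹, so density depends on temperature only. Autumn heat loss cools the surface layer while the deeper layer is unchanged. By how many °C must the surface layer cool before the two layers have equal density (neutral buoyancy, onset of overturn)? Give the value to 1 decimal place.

With temperature the only control, equal density requires T_surf′ = T_deep.
T_surf′ = 13.0 °C.
Cooling required: 16.4 − 13.0 = 3.4 °C.

3.4 °C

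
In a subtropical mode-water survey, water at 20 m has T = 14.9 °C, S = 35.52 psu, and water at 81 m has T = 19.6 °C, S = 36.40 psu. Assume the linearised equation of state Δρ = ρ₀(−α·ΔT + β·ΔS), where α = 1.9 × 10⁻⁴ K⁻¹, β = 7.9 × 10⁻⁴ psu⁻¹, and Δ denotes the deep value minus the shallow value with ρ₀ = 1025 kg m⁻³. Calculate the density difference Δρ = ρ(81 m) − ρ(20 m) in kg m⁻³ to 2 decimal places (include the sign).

ΔT = +4.7 K, ΔS = +0.88 psu (deep − shallow).
Δρ/ρ₀ = −(1.9 × 10⁻⁴)(+4.7) + (7.9 × 10⁻⁴)(+0.88) = -1.978 × 10⁻⁴.
Δρ = 1025 × (-1.978 × 10⁻⁴) = -0.20 kg m⁻³.
Negative Δρ: lighter below, statically unstable.

-0.20 kg m⁻³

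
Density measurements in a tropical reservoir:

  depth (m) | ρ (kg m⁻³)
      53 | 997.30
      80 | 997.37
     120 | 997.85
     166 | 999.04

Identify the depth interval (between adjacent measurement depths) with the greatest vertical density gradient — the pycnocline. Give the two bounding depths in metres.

120–166 m

Compute the density gradient over each adjacent pair:
  53–80 m: Δρ/Δz = 0.07/27 = 2.6 × 10⁻³ kg m⁻⁴
  80–120 m: Δρ/Δz = 0.48/40 = 0.012 kg m⁻⁴
  120–166 m: Δρ/Δz = 1.19/46 = 0.026 kg m⁻⁴
The largest gradient is in the 120–166 m interval — the pycnocline.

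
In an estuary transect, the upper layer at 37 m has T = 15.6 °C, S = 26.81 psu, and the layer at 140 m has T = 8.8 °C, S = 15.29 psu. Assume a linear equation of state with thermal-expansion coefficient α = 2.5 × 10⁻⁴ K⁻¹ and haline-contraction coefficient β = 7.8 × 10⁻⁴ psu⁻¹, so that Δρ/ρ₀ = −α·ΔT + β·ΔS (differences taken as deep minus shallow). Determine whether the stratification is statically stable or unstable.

ΔT = 8.8 − 15.6 = -6.8 K and ΔS = 15.29 − 26.81 = -11.52 psu (deep − shallow).
−αΔT = 1.70 × 10⁻³; βΔS = -8.9856 × 10⁻³; sum Δρ/ρ₀ = -7.2856 × 10⁻³.
Δρ/ρ₀ < 0, so Δρ < 0: deeper water is lighter → statically unstable; the column would overturn.

unstable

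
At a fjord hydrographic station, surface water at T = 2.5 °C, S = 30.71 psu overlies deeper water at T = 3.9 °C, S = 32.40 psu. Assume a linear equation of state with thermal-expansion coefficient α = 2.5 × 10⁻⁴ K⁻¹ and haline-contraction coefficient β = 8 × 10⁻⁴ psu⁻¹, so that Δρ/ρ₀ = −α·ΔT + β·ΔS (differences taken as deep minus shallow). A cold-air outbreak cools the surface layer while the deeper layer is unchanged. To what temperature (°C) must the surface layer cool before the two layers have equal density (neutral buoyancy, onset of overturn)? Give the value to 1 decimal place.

-1.5 °C

Neutral buoyancy requires Δρ = 0, i.e. −α(T_deep − T_surf′) + β(S_deep − S_surf) = 0.
T_surf′ = T_deep − (β/α)·ΔS = 3.9 − (8 × 10⁻⁴/2.5 × 10⁻⁴)·(+1.69) = -1.508 °C.
Cooling required: 2.5 − (-1.508) = 4.008 °C.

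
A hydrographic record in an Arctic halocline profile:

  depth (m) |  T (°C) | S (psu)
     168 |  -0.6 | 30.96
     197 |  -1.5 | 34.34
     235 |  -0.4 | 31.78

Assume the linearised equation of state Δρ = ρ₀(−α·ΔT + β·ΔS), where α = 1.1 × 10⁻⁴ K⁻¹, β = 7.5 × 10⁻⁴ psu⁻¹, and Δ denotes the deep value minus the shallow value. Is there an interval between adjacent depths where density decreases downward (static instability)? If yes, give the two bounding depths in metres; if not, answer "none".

Evaluate Δρ/ρ₀ = −αΔT + βΔS across each adjacent pair:
  168–197 m: −αΔT+βΔS = −(1.1 × 10⁻⁴)(-0.9)+(7.5 × 10⁻⁴)(+3.38) = 2.6 × 10⁻³ → stable
  197–235 m: −αΔT+βΔS = −(1.1 × 10⁻⁴)(+1.1)+(7.5 × 10⁻⁴)(-2.56) = -2.0 × 10⁻³ → UNSTABLE
The 197–235 m interval has Δρ < 0: lighter water underlies denser water.

197–235 m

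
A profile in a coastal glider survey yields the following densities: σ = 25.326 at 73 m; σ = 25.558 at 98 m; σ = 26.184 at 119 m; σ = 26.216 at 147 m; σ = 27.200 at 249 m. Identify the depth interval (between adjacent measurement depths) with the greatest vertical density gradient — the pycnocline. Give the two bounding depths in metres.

Compute the density gradient over each adjacent pair:
  73–98 m: Δρ/Δz = 0.232/25 = 9.3 × 10⁻³ kg m⁻⁴
  98–119 m: Δρ/Δz = 0.626/21 = 0.030 kg m⁻⁴
  119–147 m: Δρ/Δz = 0.032/28 = 1.1 × 10⁻³ kg m⁻⁴
  147–249 m: Δρ/Δz = 0.984/102 = 9.6 × 10⁻³ kg m⁻⁴
The largest gradient is in the 98–119 m interval — the pycnocline.

98–119 m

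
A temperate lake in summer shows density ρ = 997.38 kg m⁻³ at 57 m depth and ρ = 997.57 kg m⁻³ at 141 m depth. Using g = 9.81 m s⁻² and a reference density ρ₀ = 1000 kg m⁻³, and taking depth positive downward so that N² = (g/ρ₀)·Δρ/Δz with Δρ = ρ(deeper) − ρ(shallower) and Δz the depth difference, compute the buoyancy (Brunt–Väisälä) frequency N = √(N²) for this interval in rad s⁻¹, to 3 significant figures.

4.71 × 10⁻³ rad s⁻¹

Δρ = 997.57 − 997.38 = 0.19 kg m⁻³ over Δz = 141 − 57 = 84 m.
N² = (9.81/1000) × (0.19/84) = 2.2189 × 10⁻⁵ s⁻².
N = √(2.2189 × 10⁻⁵) = 4.7105 × 10⁻³ rad s⁻¹ ≈ 4.71 × 10⁻³ rad s⁻¹.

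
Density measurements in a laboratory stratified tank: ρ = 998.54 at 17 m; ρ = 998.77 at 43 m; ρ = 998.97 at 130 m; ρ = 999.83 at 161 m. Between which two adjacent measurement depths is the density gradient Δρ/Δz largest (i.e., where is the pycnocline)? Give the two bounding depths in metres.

Compute the density gradient over each adjacent pair:
  17–43 m: Δρ/Δz = 0.23/26 = 8.8 × 10⁻³ kg m⁻⁴
  43–130 m: Δρ/Δz = 0.20/87 = 2.3 × 10⁻³ kg m⁻⁴
  130–161 m: Δρ/Δz = 0.86/31 = 0.028 kg m⁻⁴
The largest gradient is in the 130–161 m interval — the pycnocline.

130–161 m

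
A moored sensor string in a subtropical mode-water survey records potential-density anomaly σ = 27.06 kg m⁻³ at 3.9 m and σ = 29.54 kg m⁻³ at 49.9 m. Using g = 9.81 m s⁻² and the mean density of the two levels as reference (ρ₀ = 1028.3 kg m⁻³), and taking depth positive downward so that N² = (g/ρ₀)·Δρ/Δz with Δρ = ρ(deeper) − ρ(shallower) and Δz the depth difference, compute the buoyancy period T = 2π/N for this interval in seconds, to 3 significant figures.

277 s

Δρ = 1029.54 − 1027.06 = 2.48 kg m⁻³ over Δz = 49.9 − 3.9 = 46 m.
N² = (9.81/1028.3) × (2.48/46) = 5.1433 × 10⁻⁴ s⁻².
N = √(5.1433 × 10⁻⁴) = 0.022679 rad s⁻¹, so T = 2π/N = 277.05 s ≈ 277 s.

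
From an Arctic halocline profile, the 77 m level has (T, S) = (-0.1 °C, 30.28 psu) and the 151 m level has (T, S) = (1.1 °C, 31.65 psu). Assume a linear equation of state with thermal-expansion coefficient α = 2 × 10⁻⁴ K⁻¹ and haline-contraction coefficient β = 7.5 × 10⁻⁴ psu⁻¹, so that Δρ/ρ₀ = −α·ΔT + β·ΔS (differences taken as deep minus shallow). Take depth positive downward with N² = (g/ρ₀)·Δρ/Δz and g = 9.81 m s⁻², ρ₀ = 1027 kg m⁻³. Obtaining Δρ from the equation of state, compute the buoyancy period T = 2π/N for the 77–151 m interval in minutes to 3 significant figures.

ΔT = +1.2 K, ΔS = +1.37 psu (deep − shallow).
Δρ/ρ₀ = −αΔT + βΔS = -2.40 × 10⁻⁴ + 1.0275 × 10⁻³ = 7.875 × 10⁻⁴, so Δρ ≈ 0.8088 kg m⁻³.
N² = (g/ρ₀)·Δρ/Δz = g·(Δρ/ρ₀)/Δz = 9.81 × 7.875 × 10⁻⁴ / 74 = 1.0440 × 10⁻⁴ s⁻².
N = √(1.0440 × 10⁻⁴) = 0.010218 rad s⁻¹ → T = 2π/N = 614.91 s = 10.248 min ≈ 10.2 min.

10.2 min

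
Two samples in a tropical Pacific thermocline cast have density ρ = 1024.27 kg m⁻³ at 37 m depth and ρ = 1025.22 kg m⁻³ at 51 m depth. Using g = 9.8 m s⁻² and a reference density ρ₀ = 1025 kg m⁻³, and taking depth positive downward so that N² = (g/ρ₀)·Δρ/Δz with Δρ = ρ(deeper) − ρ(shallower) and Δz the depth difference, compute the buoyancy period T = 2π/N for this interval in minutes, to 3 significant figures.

Δρ = 1025.22 − 1024.27 = 0.95 kg m⁻³ over Δz = 51 − 37 = 14 m.
N² = (9.8/1025) × (0.95/14) = 6.4878 × 10⁻⁴ s⁻².
N = √(6.4878 × 10⁻⁴) = 0.025471 rad s⁻¹, so T = 2π/N = 246.68 s = 4.1113 min ≈ 4.11 min.

4.11 min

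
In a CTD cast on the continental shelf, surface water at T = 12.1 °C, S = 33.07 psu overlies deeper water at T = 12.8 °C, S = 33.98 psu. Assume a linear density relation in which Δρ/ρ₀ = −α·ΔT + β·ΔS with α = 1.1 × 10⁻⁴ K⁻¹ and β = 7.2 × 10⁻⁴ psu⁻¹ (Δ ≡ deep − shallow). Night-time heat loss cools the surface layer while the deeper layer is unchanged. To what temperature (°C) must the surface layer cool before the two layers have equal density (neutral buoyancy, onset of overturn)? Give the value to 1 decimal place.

Neutral buoyancy requires Δρ = 0, i.e. −α(T_deep − T_surf′) + β(S_deep − S_surf) = 0.
T_surf′ = T_deep − (β/α)·ΔS = 12.8 − (7.2 × 10⁻⁴/1.1 × 10⁻⁴)·(+0.91) = 6.844 °C.
Cooling required: 12.1 − (6.844) = 5.256 °C.

6.8 °C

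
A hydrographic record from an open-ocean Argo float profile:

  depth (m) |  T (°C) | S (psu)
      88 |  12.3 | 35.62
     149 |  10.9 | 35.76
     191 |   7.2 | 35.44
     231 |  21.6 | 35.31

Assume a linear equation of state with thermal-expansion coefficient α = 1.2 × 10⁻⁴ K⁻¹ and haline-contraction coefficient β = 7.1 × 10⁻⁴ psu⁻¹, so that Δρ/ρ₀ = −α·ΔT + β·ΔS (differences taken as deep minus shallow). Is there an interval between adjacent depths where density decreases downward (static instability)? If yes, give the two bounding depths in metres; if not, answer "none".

191–231 m

Evaluate Δρ/ρ₀ = −αΔT + βΔS across each adjacent pair:
  88–149 m: −αΔT+βΔS = −(1.2 × 10⁻⁴)(-1.4)+(7.1 × 10⁻⁴)(+0.14) = 2.7 × 10⁻⁴ → stable
  149–191 m: −αΔT+βΔS = −(1.2 × 10⁻⁴)(-3.7)+(7.1 × 10⁻⁴)(-0.32) = 2.2 × 10⁻⁴ → stable
  191–231 m: −αΔT+βΔS = −(1.2 × 10⁻⁴)(+14.4)+(7.1 × 10⁻⁴)(-0.13) = -1.8 × 10⁻³ → UNSTABLE
The 191–231 m interval has Δρ < 0: lighter water underlies denser water.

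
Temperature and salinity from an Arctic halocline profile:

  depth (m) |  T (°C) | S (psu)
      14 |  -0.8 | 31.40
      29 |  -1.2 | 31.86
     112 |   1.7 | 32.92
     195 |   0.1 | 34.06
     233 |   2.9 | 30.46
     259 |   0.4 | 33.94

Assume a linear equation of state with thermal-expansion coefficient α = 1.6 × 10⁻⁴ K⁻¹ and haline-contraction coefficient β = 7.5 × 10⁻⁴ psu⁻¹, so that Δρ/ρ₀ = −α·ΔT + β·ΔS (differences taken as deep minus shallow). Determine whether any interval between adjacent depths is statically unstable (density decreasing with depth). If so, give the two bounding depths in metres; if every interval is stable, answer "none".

195–233 m

Evaluate Δρ/ρ₀ = −αΔT + βΔS across each adjacent pair:
  14–29 m: −αΔT+βΔS = −(1.6 × 10⁻⁴)(-0.4)+(7.5 × 10⁻⁴)(+0.46) = 4.1 × 10⁻⁴ → stable
  29–112 m: −αΔT+βΔS = −(1.6 × 10⁻⁴)(+2.9)+(7.5 × 10⁻⁴)(+1.06) = 3.3 × 10⁻⁴ → stable
  112–195 m: −αΔT+βΔS = −(1.6 × 10⁻⁴)(-1.6)+(7.5 × 10⁻⁴)(+1.14) = 1.1 × 10⁻³ → stable
  195–233 m: −αΔT+βΔS = −(1.6 × 10⁻⁴)(+2.8)+(7.5 × 10⁻⁴)(-3.60) = -3.1 × 10⁻³ → UNSTABLE
  233–259 m: −αΔT+βΔS = −(1.6 × 10⁻⁴)(-2.5)+(7.5 × 10⁻⁴)(+3.48) = 3.0 × 10⁻³ → stable
The 195–233 m interval has Δρ < 0: lighter water underlies denser water.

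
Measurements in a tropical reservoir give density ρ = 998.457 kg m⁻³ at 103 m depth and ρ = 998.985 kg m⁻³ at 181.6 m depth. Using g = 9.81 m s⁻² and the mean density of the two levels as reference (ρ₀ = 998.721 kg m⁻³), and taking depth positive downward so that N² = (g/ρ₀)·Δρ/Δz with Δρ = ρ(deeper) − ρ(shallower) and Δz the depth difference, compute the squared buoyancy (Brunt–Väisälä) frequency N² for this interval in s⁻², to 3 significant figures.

6.60 × 10⁻⁵ s⁻²

Δρ = 998.985 − 998.457 = 0.528 kg m⁻³ over Δz = 181.6 − 103 = 78.6 m.
N² = (9.81/998.721) × (0.528/78.6) = 6.5984 × 10⁻⁵ s⁻² ≈ 6.60 × 10⁻⁵ s⁻².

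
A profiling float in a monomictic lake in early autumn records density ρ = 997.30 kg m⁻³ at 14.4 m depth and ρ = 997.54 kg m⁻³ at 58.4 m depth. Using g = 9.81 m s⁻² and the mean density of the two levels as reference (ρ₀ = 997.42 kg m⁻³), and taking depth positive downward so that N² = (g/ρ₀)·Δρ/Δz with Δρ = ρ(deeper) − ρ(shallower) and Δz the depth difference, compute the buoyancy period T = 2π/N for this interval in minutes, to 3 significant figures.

14.3 min

Δρ = 997.54 − 997.30 = 0.24 kg m⁻³ over Δz = 58.4 − 14.4 = 44 m.
N² = (9.81/997.42) × (0.24/44) = 5.3648 × 10⁻⁵ s⁻².
N = √(5.3648 × 10⁻⁵) = 7.3245 × 10⁻³ rad s⁻¹, so T = 2π/N = 857.83 s = 14.297 min ≈ 14.3 min.
A positive N² confirms static stability across the interval.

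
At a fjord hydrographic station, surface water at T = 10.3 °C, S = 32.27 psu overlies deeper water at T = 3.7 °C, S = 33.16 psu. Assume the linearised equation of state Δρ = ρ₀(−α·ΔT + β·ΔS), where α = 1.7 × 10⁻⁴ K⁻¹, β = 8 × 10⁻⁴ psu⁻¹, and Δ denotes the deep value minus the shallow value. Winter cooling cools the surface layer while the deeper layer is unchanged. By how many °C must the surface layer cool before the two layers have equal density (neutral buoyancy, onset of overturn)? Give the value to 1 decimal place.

Neutral buoyancy requires Δρ = 0, i.e. −α(T_deep − T_surf′) + β(S_deep − S_surf) = 0.
T_surf′ = T_deep − (β/α)·ΔS = 3.7 − (8 × 10⁻⁴/1.7 × 10⁻⁴)·(+0.89) = -0.488 °C.
Cooling required: 10.3 − (-0.488) = 10.788 °C.

10.8 °C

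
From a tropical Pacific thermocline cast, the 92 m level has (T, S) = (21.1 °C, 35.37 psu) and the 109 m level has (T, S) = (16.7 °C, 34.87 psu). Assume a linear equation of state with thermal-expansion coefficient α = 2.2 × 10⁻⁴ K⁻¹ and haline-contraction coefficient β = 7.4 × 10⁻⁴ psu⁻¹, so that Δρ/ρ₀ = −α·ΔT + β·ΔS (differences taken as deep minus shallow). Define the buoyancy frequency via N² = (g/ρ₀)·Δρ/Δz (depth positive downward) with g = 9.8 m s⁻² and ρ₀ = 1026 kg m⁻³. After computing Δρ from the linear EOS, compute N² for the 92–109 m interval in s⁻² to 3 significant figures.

3.45 × 10⁻⁴ s⁻²

ΔT = -4.4 K, ΔS = -0.50 psu (deep − shallow).
Δρ/ρ₀ = −αΔT + βΔS = 9.68 × 10⁻⁴ − 3.70 × 10⁻⁴ = 5.98 × 10⁻⁴, so Δρ ≈ 0.6135 kg m⁻³.
N² = (g/ρ₀)·Δρ/Δz = g·(Δρ/ρ₀)/Δz = 9.8 × 5.98 × 10⁻⁴ / 17 = 3.4473 × 10⁻⁴ s⁻² ≈ 3.45 × 10⁻⁴ s⁻².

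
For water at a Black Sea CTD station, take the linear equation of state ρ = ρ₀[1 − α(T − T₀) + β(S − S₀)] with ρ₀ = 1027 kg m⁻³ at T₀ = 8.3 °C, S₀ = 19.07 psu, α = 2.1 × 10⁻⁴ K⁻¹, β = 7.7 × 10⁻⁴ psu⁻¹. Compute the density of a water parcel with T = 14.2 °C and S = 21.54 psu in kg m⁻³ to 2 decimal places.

T − T₀ = +5.9 K, S − S₀ = +2.47 psu.
Bracket = 1 − α·(+5.9) + β·(+2.47) = 1 + (6.629 × 10⁻⁴) = 1.0006629.
ρ = 1027 × 1.0006629 = 1027.68 kg m⁻³.

1027.68 kg m⁻³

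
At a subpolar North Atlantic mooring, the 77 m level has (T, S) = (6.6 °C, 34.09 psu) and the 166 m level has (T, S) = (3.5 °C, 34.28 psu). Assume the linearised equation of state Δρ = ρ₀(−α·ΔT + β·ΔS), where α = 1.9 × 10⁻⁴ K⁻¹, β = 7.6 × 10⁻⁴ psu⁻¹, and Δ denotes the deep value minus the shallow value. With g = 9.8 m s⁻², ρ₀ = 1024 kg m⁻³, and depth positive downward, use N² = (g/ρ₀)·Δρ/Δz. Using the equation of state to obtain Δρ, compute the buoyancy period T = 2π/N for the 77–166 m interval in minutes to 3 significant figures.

ΔT = -3.1 K, ΔS = +0.19 psu (deep − shallow).
Δρ/ρ₀ = −αΔT + βΔS = 5.89 × 10⁻⁴ + 1.444 × 10⁻⁴ = 7.334 × 10⁻⁴, so Δρ ≈ 0.7510 kg m⁻³.
N² = (g/ρ₀)·Δρ/Δz = g·(Δρ/ρ₀)/Δz = 9.8 × 7.334 × 10⁻⁴ / 89 = 8.0756 × 10⁻⁵ s⁻².
N = √(8.0756 × 10⁻⁵) = 8.9864 × 10⁻³ rad s⁻¹ → T = 2π/N = 699.19 s = 11.653 min ≈ 11.7 min.

11.7 min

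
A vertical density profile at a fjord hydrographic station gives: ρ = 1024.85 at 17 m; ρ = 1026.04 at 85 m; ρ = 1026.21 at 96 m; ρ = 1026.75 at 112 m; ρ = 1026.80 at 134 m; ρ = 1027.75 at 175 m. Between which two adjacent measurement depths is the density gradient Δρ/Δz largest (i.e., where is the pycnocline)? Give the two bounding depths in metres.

96–112 m

Compute the density gradient over each adjacent pair:
  17–85 m: Δρ/Δz = 1.19/68 = 0.017 kg m⁻⁴
  85–96 m: Δρ/Δz = 0.17/11 = 0.015 kg m⁻⁴
  96–112 m: Δρ/Δz = 0.54/16 = 0.034 kg m⁻⁴
  112–134 m: Δρ/Δz = 0.05/22 = 2.3 × 10⁻³ kg m⁻⁴
  134–175 m: Δρ/Δz = 0.95/41 = 0.023 kg m⁻⁴
The largest gradient is in the 96–112 m interval — the pycnocline.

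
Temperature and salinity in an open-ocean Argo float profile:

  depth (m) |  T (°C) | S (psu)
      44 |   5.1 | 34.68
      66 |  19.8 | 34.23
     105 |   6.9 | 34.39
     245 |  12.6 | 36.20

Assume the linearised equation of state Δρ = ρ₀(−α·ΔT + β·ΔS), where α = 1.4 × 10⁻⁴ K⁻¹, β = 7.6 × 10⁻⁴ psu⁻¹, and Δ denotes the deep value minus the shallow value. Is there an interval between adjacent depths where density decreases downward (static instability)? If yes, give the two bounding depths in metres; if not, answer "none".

44–66 m

Evaluate Δρ/ρ₀ = −αΔT + βΔS across each adjacent pair:
  44–66 m: −αΔT+βΔS = −(1.4 × 10⁻⁴)(+14.7)+(7.6 × 10⁻⁴)(-0.45) = -2.4 × 10⁻³ → UNSTABLE
  66–105 m: −αΔT+βΔS = −(1.4 × 10⁻⁴)(-12.9)+(7.6 × 10⁻⁴)(+0.16) = 1.9 × 10⁻³ → stable
  105–245 m: −αΔT+βΔS = −(1.4 × 10⁻⁴)(+5.7)+(7.6 × 10⁻⁴)(+1.81) = 5.8 × 10⁻⁴ → stable
The 44–66 m interval has Δρ < 0: lighter water underlies denser water.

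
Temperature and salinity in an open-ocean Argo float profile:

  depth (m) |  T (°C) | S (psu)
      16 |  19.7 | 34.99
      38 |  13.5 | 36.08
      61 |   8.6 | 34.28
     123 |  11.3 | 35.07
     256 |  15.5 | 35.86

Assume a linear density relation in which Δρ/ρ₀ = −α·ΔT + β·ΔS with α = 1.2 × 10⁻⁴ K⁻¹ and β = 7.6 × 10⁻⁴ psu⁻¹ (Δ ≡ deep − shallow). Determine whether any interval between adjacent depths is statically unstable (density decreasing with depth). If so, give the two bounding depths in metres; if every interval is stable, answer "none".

Evaluate Δρ/ρ₀ = −αΔT + βΔS across each adjacent pair:
  16–38 m: −αΔT+βΔS = −(1.2 × 10⁻⁴)(-6.2)+(7.6 × 10⁻⁴)(+1.09) = 1.6 × 10⁻³ → stable
  38–61 m: −αΔT+βΔS = −(1.2 × 10⁻⁴)(-4.9)+(7.6 × 10⁻⁴)(-1.80) = -7.8 × 10⁻⁴ → UNSTABLE
  61–123 m: −αΔT+βΔS = −(1.2 × 10⁻⁴)(+2.7)+(7.6 × 10⁻⁴)(+0.79) = 2.8 × 10⁻⁴ → stable
  123–256 m: −αΔT+βΔS = −(1.2 × 10⁻⁴)(+4.2)+(7.6 × 10⁻⁴)(+0.79) = 9.6 × 10⁻⁵ → stable
The 38–61 m interval has Δρ < 0: lighter water underlies denser water.

38–61 m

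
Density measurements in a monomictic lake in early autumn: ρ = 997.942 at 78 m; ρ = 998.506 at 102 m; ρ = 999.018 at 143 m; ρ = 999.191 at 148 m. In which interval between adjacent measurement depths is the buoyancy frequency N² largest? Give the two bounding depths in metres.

Compute the density gradient over each adjacent pair:
  78–102 m: Δρ/Δz = 0.564/24 = 0.023 kg m⁻⁴
  102–143 m: Δρ/Δz = 0.512/41 = 0.012 kg m⁻⁴
  143–148 m: Δρ/Δz = 0.173/5 = 0.035 kg m⁻⁴
The largest gradient is in the 143–148 m interval — the pycnocline.

143–148 m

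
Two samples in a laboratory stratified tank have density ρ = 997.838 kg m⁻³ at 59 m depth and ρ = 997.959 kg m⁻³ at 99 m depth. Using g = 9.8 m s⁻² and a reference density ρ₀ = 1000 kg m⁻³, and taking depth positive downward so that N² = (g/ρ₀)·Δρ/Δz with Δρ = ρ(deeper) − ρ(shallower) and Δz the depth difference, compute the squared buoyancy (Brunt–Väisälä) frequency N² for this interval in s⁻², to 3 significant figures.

2.96 × 10⁻⁵ s⁻²

Δρ = 997.959 − 997.838 = 0.121 kg m⁻³ over Δz = 99 − 59 = 40 m.
N² = (9.8/1000) × (0.121/40) = 2.9645 × 10⁻⁵ s⁻² ≈ 2.96 × 10⁻⁵ s⁻².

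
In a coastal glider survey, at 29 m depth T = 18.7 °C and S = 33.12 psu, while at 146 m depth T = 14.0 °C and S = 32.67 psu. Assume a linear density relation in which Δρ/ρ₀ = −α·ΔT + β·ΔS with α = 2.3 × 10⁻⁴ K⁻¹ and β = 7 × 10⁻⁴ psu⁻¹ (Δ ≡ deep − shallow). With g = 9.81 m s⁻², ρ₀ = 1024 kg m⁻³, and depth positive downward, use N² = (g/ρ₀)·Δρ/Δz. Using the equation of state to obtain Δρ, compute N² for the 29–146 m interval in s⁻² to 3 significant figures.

6.42 × 10⁻⁵ s⁻²

ΔT = -4.7 K, ΔS = -0.45 psu (deep − shallow).
Δρ/ρ₀ = −αΔT + βΔS = 1.081 × 10⁻³ − 3.15 × 10⁻⁴ = 7.66 × 10⁻⁴, so Δρ ≈ 0.7844 kg m⁻³.
N² = (g/ρ₀)·Δρ/Δz = g·(Δρ/ρ₀)/Δz = 9.81 × 7.66 × 10⁻⁴ / 117 = 6.4226 × 10⁻⁵ s⁻² ≈ 6.42 × 10⁻⁵ s⁻².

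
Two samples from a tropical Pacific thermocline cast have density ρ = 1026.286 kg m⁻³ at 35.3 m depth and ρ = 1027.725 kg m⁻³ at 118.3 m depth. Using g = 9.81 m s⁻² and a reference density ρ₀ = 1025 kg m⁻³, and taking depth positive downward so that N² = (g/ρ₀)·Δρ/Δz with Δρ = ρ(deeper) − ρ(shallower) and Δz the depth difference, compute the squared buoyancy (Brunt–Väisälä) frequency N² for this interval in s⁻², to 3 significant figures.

Δρ = 1027.725 − 1026.286 = 1.439 kg m⁻³ over Δz = 118.3 − 35.3 = 83 m.
N² = (9.81/1025) × (1.439/83) = 1.6593 × 10⁻⁴ s⁻² ≈ 1.66 × 10⁻⁴ s⁻².

1.66 × 10⁻⁴ s⁻²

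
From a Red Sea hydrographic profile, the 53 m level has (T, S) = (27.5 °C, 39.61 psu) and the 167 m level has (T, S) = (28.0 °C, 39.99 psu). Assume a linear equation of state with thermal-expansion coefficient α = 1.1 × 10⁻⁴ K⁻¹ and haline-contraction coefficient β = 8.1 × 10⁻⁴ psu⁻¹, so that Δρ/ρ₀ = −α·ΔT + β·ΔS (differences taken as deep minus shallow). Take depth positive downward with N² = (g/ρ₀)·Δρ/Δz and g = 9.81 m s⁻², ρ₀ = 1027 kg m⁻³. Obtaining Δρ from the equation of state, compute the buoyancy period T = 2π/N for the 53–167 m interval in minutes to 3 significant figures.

ΔT = +0.5 K, ΔS = +0.38 psu (deep − shallow).
Δρ/ρ₀ = −αΔT + βΔS = -5.50 × 10⁻⁵ + 3.078 × 10⁻⁴ = 2.528 × 10⁻⁴, so Δρ ≈ 0.2596 kg m⁻³.
N² = (g/ρ₀)·Δρ/Δz = g·(Δρ/ρ₀)/Δz = 9.81 × 2.528 × 10⁻⁴ / 114 = 2.1754 × 10⁻⁵ s⁻².
N = √(2.1754 × 10⁻⁵) = 4.6641 × 10⁻³ rad s⁻¹ → T = 2π/N = 1.3471 × 10³ s = 22.452 min ≈ 22.5 min.

22.5 min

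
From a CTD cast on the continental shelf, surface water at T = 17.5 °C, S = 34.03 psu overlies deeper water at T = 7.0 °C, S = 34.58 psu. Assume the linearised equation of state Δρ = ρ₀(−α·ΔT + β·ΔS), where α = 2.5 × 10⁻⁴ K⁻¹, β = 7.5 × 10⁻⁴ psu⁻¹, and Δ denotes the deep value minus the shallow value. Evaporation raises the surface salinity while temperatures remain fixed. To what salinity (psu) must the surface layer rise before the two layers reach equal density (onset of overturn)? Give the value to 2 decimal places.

38.08 psu

Neutral buoyancy requires −α(T_deep − T_surf) + β(S_deep − S_surf′) = 0.
S_surf′ = S_deep − (α/β)·ΔT = 34.58 − (2.5 × 10⁻⁴/7.5 × 10⁻⁴)·(-10.5) = 38.0800 psu.
Increase required: 38.0800 − 34.03 = 4.0500 psu.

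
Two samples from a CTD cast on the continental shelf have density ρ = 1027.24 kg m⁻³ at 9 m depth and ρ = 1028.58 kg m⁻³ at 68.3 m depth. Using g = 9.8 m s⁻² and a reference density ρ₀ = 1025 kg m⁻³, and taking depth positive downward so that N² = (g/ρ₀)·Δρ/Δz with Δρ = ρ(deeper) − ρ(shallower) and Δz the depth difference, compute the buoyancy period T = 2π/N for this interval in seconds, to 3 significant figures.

Δρ = 1028.58 − 1027.24 = 1.34 kg m⁻³ over Δz = 68.3 − 9 = 59.3 m.
N² = (9.8/1025) × (1.34/59.3) = 2.1605 × 10⁻⁴ s⁻².
N = √(2.1605 × 10⁻⁴) = 0.014699 rad s⁻¹, so T = 2π/N = 427.46 s ≈ 427 s.

427 s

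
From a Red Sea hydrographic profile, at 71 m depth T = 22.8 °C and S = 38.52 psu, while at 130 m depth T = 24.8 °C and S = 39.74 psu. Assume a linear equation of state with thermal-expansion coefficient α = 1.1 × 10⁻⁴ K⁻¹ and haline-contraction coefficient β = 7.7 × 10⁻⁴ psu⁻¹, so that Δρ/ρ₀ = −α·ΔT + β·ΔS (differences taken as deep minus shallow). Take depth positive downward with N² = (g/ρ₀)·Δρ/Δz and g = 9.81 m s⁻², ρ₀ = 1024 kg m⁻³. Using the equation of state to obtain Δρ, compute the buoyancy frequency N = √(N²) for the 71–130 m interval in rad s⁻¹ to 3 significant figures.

0.0109 rad s⁻¹

ΔT = +2.0 K, ΔS = +1.22 psu (deep − shallow).
Δρ/ρ₀ = −αΔT + βΔS = -2.20 × 10⁻⁴ + 9.394 × 10⁻⁴ = 7.194 × 10⁻⁴, so Δρ ≈ 0.7367 kg m⁻³.
N² = (g/ρ₀)·Δρ/Δz = g·(Δρ/ρ₀)/Δz = 9.81 × 7.194 × 10⁻⁴ / 59 = 1.1962 × 10⁻⁴ s⁻².
N = √(1.1962 × 10⁻⁴) = 0.010937 rad s⁻¹ ≈ 0.0109 rad s⁻¹.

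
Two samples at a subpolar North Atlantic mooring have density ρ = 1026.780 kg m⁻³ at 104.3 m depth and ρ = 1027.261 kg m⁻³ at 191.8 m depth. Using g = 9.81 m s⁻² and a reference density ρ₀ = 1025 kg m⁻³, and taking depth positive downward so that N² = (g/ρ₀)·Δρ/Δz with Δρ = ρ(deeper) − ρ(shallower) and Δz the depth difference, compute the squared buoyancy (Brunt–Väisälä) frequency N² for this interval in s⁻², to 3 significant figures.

5.26 × 10⁻⁵ s⁻²

Δρ = 1027.261 − 1026.780 = 0.481 kg m⁻³ over Δz = 191.8 − 104.3 = 87.5 m.
N² = (9.81/1025) × (0.481/87.5) = 5.2612 × 10⁻⁵ s⁻² ≈ 5.26 × 10⁻⁵ s⁻².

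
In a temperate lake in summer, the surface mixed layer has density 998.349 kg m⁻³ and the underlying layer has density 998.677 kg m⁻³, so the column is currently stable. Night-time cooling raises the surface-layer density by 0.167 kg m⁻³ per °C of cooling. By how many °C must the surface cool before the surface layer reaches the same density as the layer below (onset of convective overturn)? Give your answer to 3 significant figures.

1.96 °C

Density deficit of the surface layer: 998.677 − 998.349 = 0.328 kg m⁻³.
Required change = 0.328 / 0.167 = 1.96 °C.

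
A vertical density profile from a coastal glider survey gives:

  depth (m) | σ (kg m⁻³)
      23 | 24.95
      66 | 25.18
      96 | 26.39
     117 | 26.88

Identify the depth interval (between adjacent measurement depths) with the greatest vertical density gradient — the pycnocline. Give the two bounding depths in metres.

Compute the density gradient over each adjacent pair:
  23–66 m: Δρ/Δz = 0.23/43 = 5.3 × 10⁻³ kg m⁻⁴
  66–96 m: Δρ/Δz = 1.21/30 = 0.040 kg m⁻⁴
  96–117 m: Δρ/Δz = 0.49/21 = 0.023 kg m⁻⁴
The largest gradient is in the 66–96 m interval — the pycnocline.

66–96 m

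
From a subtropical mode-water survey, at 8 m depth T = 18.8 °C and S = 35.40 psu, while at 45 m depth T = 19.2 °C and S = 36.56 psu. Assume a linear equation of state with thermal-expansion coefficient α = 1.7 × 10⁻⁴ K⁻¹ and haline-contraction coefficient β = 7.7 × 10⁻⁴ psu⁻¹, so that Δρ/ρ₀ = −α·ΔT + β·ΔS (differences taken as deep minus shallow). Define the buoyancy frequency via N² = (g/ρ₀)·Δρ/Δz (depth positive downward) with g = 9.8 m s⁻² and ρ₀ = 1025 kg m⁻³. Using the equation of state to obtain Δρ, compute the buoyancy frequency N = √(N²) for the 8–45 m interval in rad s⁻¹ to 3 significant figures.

0.0148 rad s⁻¹

ΔT = +0.4 K, ΔS = +1.16 psu (deep − shallow).
Δρ/ρ₀ = −αΔT + βΔS = -6.80 × 10⁻⁵ + 8.932 × 10⁻⁴ = 8.252 × 10⁻⁴, so Δρ ≈ 0.8458 kg m⁻³.
N² = (g/ρ₀)·Δρ/Δz = g·(Δρ/ρ₀)/Δz = 9.8 × 8.252 × 10⁻⁴ / 37 = 2.1857 × 10⁻⁴ s⁻².
N = √(2.1857 × 10⁻⁴) = 0.014784 rad s⁻¹ ≈ 0.0148 rad s⁻¹.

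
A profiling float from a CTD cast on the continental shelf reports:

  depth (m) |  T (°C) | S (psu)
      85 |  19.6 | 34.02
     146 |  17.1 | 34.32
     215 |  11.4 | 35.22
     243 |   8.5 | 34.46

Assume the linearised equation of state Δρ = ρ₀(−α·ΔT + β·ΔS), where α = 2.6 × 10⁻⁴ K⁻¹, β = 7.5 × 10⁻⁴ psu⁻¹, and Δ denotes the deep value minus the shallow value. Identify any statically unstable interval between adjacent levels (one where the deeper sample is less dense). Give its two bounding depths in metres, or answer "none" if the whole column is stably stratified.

Evaluate Δρ/ρ₀ = −αΔT + βΔS across each adjacent pair:
  85–146 m: −αΔT+βΔS = −(2.6 × 10⁻⁴)(-2.5)+(7.5 × 10⁻⁴)(+0.30) = 8.7 × 10⁻⁴ → stable
  146–215 m: −αΔT+βΔS = −(2.6 × 10⁻⁴)(-5.7)+(7.5 × 10⁻⁴)(+0.90) = 2.2 × 10⁻³ → stable
  215–243 m: −αΔT+βΔS = −(2.6 × 10⁻⁴)(-2.9)+(7.5 × 10⁻⁴)(-0.76) = 1.8 × 10⁻⁴ → stable
Every interval has Δρ > 0: the column is stably stratified throughout.

none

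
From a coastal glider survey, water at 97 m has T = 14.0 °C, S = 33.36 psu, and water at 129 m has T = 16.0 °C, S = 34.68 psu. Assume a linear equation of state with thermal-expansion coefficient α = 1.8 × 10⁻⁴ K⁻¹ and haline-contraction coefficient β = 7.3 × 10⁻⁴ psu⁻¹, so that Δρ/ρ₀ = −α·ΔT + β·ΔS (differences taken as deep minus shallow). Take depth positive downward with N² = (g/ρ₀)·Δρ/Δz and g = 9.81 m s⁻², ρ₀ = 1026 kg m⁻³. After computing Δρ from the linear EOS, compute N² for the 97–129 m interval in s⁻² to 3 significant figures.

ΔT = +2.0 K, ΔS = +1.32 psu (deep − shallow).
Δρ/ρ₀ = −αΔT + βΔS = -3.60 × 10⁻⁴ + 9.636 × 10⁻⁴ = 6.036 × 10⁻⁴, so Δρ ≈ 0.6193 kg m⁻³.
N² = (g/ρ₀)·Δρ/Δz = g·(Δρ/ρ₀)/Δz = 9.81 × 6.036 × 10⁻⁴ / 32 = 1.8504 × 10⁻⁴ s⁻² ≈ 1.85 × 10⁻⁴ s⁻².

1.85 × 10⁻⁴ s⁻²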